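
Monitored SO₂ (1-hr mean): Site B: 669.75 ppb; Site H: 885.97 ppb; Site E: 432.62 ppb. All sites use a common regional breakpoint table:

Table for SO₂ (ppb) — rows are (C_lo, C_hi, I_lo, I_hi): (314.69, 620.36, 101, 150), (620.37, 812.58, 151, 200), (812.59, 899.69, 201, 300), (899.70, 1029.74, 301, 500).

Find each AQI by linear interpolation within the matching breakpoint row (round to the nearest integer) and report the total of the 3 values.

Site B: 669.75 ∈ [620.37, 812.58] ↔ index [151, 200].
151 + (669.75−620.37)·(200−151)/(812.58−620.37) = 151 + 49.38·49/192.21 ≈ 163.59, so AQI = 164.
Site H: 885.97 ∈ [812.59, 899.69] ↔ index [201, 300].
201 + (885.97−812.59)·(300−201)/(899.69−812.59) = 201 + 73.38·99/87.10 ≈ 284.41, so AQI = 284.
Site E 432.62: bracket 314.69–620.36 → index 101–150; slope 49/305.67, offset 117.93.
AQI = 101 + 49/305.67·117.93 ≈ 119.90 ⇒ 120.
AQIs: Site B=164, Site H=284, Site E=120. Sum = 164 + 284 + 120 = 568.

568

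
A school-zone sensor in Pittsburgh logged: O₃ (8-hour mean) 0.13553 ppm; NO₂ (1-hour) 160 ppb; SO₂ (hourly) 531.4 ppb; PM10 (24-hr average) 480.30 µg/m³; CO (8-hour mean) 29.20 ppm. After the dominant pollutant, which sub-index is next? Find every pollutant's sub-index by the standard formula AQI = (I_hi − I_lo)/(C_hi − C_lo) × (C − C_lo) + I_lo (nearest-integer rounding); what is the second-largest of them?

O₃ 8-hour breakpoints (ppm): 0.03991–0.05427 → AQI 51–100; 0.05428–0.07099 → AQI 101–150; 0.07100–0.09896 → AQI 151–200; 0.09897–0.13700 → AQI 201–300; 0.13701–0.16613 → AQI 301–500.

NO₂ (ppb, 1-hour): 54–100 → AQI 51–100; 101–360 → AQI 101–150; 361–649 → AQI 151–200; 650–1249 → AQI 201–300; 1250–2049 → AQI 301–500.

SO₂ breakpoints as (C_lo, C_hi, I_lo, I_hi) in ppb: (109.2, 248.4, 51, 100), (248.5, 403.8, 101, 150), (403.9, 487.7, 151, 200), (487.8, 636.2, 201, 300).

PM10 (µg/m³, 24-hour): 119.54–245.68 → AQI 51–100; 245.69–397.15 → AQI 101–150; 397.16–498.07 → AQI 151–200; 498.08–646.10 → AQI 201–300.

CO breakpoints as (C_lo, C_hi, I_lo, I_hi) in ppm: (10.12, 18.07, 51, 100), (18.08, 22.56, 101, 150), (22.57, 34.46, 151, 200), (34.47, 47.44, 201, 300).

230

O₃: row 0.09897–0.13700 (AQI 201–300). (300−201)·(0.13553−0.09897)/(0.13700−0.09897) + 201 = 99·0.03656/0.03803 + 201 ≈ 296.17 → 296.
NO₂: row 101–360 (AQI 101–150). (150−101)·(160−101)/(360−101) + 101 = 49·59/259 + 101 ≈ 112.16 → 112.
SO₂: 531.4 ∈ [487.8, 636.2] ↔ index [201, 300].
201 + (531.4−487.8)·(300−201)/(636.2−487.8) = 201 + 43.6·99/148.4 ≈ 230.09, so AQI = 230.
PM10: row 397.16–498.07 (AQI 151–200). (200−151)·(480.30−397.16)/(498.07−397.16) + 151 = 49·83.14/100.91 + 151 ≈ 191.37 → 191.
CO: 29.20 lies in 22.57–34.46, so I_lo=151, I_hi=200, C_lo=22.57, C_hi=34.46.
(200−151)/(34.46−22.57) × (29.20−22.57) + 151 = 49/11.89 × 6.63 + 151 ≈ 178.32 → 178.
Sub-indices: O₃→296, NO₂→112, SO₂→230, PM10→191, CO→178. Ranked high→low: 296, 230, 191, 178, 112. Second-highest sub-index = 230.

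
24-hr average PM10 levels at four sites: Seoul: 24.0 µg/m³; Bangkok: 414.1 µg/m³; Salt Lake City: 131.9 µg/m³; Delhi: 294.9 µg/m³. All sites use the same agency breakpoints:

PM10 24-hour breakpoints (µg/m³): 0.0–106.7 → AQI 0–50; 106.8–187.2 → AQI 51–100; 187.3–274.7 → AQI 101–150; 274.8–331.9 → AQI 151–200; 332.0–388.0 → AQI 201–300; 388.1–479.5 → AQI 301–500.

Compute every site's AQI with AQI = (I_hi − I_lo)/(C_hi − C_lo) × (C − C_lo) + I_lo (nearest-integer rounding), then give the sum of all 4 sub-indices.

Seoul: 24.0 lies in 0.0–106.7, so I_lo=0, I_hi=50, C_lo=0.0, C_hi=106.7.
(50−0)/(106.7−0.0) × (24.0−0.0) + 0 = 50/106.7 × 24.0 + 0 ≈ 11.25 → 11.
Bangkok: row 388.1–479.5 (AQI 301–500). (500−301)·(414.1−388.1)/(479.5−388.1) + 301 = 199·26.0/91.4 + 301 ≈ 357.61 → 358.
Salt Lake City 131.9: bracket 106.8–187.2 → index 51–100; slope 49/80.4, offset 25.1.
AQI = 51 + 49/80.4·25.1 ≈ 66.30 ⇒ 66.
Delhi: 294.9 lies in 274.8–331.9, so I_lo=151, I_hi=200, C_lo=274.8, C_hi=331.9.
(200−151)/(331.9−274.8) × (294.9−274.8) + 151 = 49/57.1 × 20.1 + 151 ≈ 168.25 → 168.
AQIs: Seoul=11, Bangkok=358, Salt Lake City=66, Delhi=168. Sum = 11 + 358 + 66 + 168 = 603.

603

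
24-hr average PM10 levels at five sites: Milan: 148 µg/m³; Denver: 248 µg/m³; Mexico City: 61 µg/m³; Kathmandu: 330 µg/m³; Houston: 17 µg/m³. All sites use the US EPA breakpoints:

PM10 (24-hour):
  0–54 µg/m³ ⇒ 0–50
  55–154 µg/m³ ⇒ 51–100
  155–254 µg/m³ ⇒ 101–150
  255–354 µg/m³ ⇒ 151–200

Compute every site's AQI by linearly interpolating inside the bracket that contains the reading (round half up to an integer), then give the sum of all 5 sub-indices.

Milan: 148 lies in 55–154, so I_lo=51, I_hi=100, C_lo=55, C_hi=154.
(100−51)/(154−55) × (148−55) + 51 = 49/99 × 93 + 51 ≈ 97.03 → 97.
Denver: row 155–254 (AQI 101–150). (150−101)·(248−155)/(254−155) + 101 = 49·93/99 + 101 ≈ 147.03 → 147.
Mexico City: 61 lies in 55–154, so I_lo=51, I_hi=100, C_lo=55, C_hi=154.
(100−51)/(154−55) × (61−55) + 51 = 49/99 × 6 + 51 ≈ 53.97 → 54.
Kathmandu: 330 ∈ [255, 354] ↔ index [151, 200].
151 + (330−255)·(200−151)/(354−255) = 151 + 75·49/99 ≈ 188.12, so AQI = 188.
Houston: 17 ∈ [0, 54] ↔ index [0, 50].
0 + (17−0)·(50−0)/(54−0) = 0 + 17·50/54 ≈ 15.74, so AQI = 16.
AQIs: Milan=97, Denver=147, Mexico City=54, Kathmandu=188, Houston=16. Sum = 97 + 147 + 54 + 188 + 16 = 502.

502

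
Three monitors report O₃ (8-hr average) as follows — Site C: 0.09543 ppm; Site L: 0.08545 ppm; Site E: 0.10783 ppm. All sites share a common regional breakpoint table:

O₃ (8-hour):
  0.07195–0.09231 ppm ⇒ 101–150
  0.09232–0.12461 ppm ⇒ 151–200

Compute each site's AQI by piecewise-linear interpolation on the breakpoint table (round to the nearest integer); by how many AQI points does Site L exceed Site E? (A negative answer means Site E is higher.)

-42

Site C: 0.09543 lies in 0.09232–0.12461, so I_lo=151, I_hi=200, C_lo=0.09232, C_hi=0.12461.
(200−151)/(0.12461−0.09232) × (0.09543−0.09232) + 151 = 49/0.03229 × 0.00311 + 151 ≈ 155.72 → 156.
Site L 0.08545: bracket 0.07195–0.09231 → index 101–150; slope 49/0.02036, offset 0.01350.
AQI = 101 + 49/0.02036·0.01350 ≈ 133.49 ⇒ 133.
Site E: 0.10783 lies in 0.09232–0.12461, so I_lo=151, I_hi=200, C_lo=0.09232, C_hi=0.12461.
(200−151)/(0.12461−0.09232) × (0.10783−0.09232) + 151 = 49/0.03229 × 0.01551 + 151 ≈ 174.54 → 175.
AQIs: Site C=156, Site L=133, Site E=175. Site L (133) − Site E (175) = -42.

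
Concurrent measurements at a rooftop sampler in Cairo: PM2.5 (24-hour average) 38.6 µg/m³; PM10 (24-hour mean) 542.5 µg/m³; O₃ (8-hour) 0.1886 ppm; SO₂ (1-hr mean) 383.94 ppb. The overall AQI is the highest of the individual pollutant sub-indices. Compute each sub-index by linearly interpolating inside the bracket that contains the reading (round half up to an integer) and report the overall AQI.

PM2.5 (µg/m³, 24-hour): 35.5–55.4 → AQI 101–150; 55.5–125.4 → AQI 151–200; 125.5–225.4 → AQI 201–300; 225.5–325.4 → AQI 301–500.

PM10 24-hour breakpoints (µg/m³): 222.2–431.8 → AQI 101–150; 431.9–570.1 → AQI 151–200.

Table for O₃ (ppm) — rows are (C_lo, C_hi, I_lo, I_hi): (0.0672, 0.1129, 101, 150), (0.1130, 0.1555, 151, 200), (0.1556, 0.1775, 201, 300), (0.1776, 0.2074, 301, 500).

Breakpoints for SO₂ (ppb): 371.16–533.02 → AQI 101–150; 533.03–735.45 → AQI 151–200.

PM2.5: row 35.5–55.4 (AQI 101–150). (150−101)·(38.6−35.5)/(55.4−35.5) + 101 = 49·3.1/19.9 + 101 ≈ 108.63 → 109.
PM10: 542.5 lies in 431.9–570.1, so I_lo=151, I_hi=200, C_lo=431.9, C_hi=570.1.
(200−151)/(570.1−431.9) × (542.5−431.9) + 151 = 49/138.2 × 110.6 + 151 ≈ 190.21 → 190.
O₃: 0.1886 ∈ [0.1776, 0.2074] ↔ index [301, 500].
301 + (0.1886−0.1776)·(500−301)/(0.2074−0.1776) = 301 + 0.0110·199/0.0298 ≈ 374.46, so AQI = 374.
SO₂: 383.94 lies in 371.16–533.02, so I_lo=101, I_hi=150, C_lo=371.16, C_hi=533.02.
(150−101)/(533.02−371.16) × (383.94−371.16) + 101 = 49/161.86 × 12.78 + 101 ≈ 104.87 → 105.
Sub-indices: PM2.5→109, PM10→190, O₃→374, SO₂→105. Overall AQI = max = 374; dominant pollutant is O₃.

374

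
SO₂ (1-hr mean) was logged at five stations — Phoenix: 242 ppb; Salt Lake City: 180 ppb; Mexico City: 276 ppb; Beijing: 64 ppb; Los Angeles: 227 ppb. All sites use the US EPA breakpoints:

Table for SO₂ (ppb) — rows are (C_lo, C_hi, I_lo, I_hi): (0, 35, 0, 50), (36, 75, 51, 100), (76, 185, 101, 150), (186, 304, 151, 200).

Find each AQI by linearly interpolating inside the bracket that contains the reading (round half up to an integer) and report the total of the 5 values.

Phoenix: 242 ∈ [186, 304] ↔ index [151, 200].
151 + (242−186)·(200−151)/(304−186) = 151 + 56·49/118 ≈ 174.25, so AQI = 174.
Salt Lake City: 180 ∈ [76, 185] ↔ index [101, 150].
101 + (180−76)·(150−101)/(185−76) = 101 + 104·49/109 ≈ 147.75, so AQI = 148.
Mexico City 276: bracket 186–304 → index 151–200; slope 49/118, offset 90.
AQI = 151 + 49/118·90 ≈ 188.37 ⇒ 188.
Beijing 64: bracket 36–75 → index 51–100; slope 49/39, offset 28.
AQI = 51 + 49/39·28 ≈ 86.18 ⇒ 86.
Los Angeles: 227 lies in 186–304, so I_lo=151, I_hi=200, C_lo=186, C_hi=304.
(200−151)/(304−186) × (227−186) + 151 = 49/118 × 41 + 151 ≈ 168.03 → 168.
AQIs: Phoenix=174, Salt Lake City=148, Mexico City=188, Beijing=86, Los Angeles=168. Sum = 174 + 148 + 188 + 86 + 168 = 764.

764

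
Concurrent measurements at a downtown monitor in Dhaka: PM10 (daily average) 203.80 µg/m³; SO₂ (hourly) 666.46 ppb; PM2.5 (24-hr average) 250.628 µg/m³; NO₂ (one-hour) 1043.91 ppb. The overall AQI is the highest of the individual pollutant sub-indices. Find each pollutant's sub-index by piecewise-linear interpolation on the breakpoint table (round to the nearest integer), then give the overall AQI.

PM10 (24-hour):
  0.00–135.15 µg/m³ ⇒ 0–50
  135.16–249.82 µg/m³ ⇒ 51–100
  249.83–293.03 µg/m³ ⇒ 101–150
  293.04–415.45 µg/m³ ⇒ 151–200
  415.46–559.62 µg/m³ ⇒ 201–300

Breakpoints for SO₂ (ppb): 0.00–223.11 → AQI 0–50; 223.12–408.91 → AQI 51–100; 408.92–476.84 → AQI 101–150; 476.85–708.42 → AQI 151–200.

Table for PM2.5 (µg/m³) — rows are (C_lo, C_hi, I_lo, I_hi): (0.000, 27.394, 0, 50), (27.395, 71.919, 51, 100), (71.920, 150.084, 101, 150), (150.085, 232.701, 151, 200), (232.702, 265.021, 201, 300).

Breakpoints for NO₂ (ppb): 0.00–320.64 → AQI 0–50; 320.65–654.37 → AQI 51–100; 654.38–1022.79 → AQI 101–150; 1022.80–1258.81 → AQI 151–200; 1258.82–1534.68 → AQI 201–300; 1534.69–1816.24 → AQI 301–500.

PM10: row 135.16–249.82 (AQI 51–100). (100−51)·(203.80−135.16)/(249.82−135.16) + 51 = 49·68.64/114.66 + 51 ≈ 80.33 → 80.
SO₂: 666.46 lies in 476.85–708.42, so I_lo=151, I_hi=200, C_lo=476.85, C_hi=708.42.
(200−151)/(708.42−476.85) × (666.46−476.85) + 151 = 49/231.57 × 189.61 + 151 ≈ 191.12 → 191.
PM2.5 250.628: bracket 232.702–265.021 → index 201–300; slope 99/32.319, offset 17.926.
AQI = 201 + 99/32.319·17.926 ≈ 255.91 ⇒ 256.
NO₂: row 1022.80–1258.81 (AQI 151–200). (200−151)·(1043.91−1022.80)/(1258.81−1022.80) + 151 = 49·21.11/236.01 + 151 ≈ 155.38 → 155.
Sub-indices: PM10→80, SO₂→191, PM2.5→256, NO₂→155. Overall AQI = max = 256; dominant pollutant is PM2.5.
AQI 256: Very Unhealthy.

256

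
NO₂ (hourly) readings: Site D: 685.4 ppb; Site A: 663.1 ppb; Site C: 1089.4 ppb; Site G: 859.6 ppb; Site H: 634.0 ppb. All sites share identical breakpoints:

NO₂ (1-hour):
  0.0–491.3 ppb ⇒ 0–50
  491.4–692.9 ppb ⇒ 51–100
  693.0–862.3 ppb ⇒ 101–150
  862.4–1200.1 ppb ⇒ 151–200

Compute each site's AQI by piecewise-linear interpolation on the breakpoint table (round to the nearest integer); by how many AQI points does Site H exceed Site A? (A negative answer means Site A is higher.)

-7

Site D: 685.4 lies in 491.4–692.9, so I_lo=51, I_hi=100, C_lo=491.4, C_hi=692.9.
(100−51)/(692.9−491.4) × (685.4−491.4) + 51 = 49/201.5 × 194.0 + 51 ≈ 98.18 → 98.
Site A: 663.1 ∈ [491.4, 692.9] ↔ index [51, 100].
51 + (663.1−491.4)·(100−51)/(692.9−491.4) = 51 + 171.7·49/201.5 ≈ 92.75, so AQI = 93.
Site C: 1089.4 ∈ [862.4, 1200.1] ↔ index [151, 200].
151 + (1089.4−862.4)·(200−151)/(1200.1−862.4) = 151 + 227.0·49/337.7 ≈ 183.94, so AQI = 184.
Site G: row 693.0–862.3 (AQI 101–150). (150−101)·(859.6−693.0)/(862.3−693.0) + 101 = 49·166.6/169.3 + 101 ≈ 149.22 → 149.
Site H 634.0: bracket 491.4–692.9 → index 51–100; slope 49/201.5, offset 142.6.
AQI = 51 + 49/201.5·142.6 ≈ 85.68 ⇒ 86.
AQIs: Site D=98, Site A=93, Site C=184, Site G=149, Site H=86. Site H (86) − Site A (93) = -7.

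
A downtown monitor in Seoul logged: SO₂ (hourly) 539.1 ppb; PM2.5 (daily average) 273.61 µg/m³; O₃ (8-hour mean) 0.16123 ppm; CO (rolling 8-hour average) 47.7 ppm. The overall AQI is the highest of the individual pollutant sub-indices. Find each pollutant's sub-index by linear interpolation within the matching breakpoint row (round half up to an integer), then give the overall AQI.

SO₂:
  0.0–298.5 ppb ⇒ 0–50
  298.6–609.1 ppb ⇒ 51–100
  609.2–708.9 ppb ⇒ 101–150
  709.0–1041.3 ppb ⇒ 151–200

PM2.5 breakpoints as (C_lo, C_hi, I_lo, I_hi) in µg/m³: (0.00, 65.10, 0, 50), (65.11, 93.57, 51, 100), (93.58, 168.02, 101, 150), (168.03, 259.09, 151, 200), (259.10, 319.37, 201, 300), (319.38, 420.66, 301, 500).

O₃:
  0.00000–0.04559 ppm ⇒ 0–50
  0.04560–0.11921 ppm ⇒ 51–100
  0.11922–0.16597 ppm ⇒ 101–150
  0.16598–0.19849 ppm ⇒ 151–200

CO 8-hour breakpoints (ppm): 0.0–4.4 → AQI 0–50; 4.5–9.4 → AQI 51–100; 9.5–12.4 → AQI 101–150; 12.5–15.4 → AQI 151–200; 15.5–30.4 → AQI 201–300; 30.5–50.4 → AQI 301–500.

SO₂: 539.1 ∈ [298.6, 609.1] ↔ index [51, 100].
51 + (539.1−298.6)·(100−51)/(609.1−298.6) = 51 + 240.5·49/310.5 ≈ 88.95, so AQI = 89.
PM2.5: 273.61 ∈ [259.10, 319.37] ↔ index [201, 300].
201 + (273.61−259.10)·(300−201)/(319.37−259.10) = 201 + 14.51·99/60.27 ≈ 224.83, so AQI = 225.
O₃ 0.16123: bracket 0.11922–0.16597 → index 101–150; slope 49/0.04675, offset 0.04201.
AQI = 101 + 49/0.04675·0.04201 ≈ 145.03 ⇒ 145.
CO: 47.7 ∈ [30.5, 50.4] ↔ index [301, 500].
301 + (47.7−30.5)·(500−301)/(50.4−30.5) = 301 + 17.2·199/19.9 ≈ 473.00, so AQI = 473.
Sub-indices: SO₂→89, PM2.5→225, O₃→145, CO→473. Overall AQI = max = 473; dominant pollutant is CO.
AQI 473: Hazardous.

473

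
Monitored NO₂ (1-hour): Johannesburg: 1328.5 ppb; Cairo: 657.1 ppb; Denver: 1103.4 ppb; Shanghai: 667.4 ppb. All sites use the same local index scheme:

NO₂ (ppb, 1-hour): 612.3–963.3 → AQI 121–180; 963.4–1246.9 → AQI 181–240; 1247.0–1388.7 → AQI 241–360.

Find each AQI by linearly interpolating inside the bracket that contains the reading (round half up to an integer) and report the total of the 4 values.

778

Johannesburg: row 1247.0–1388.7 (AQI 241–360). (360−241)·(1328.5−1247.0)/(1388.7−1247.0) + 241 = 119·81.5/141.7 + 241 ≈ 309.44 → 309.
Cairo: 657.1 lies in 612.3–963.3, so I_lo=121, I_hi=180, C_lo=612.3, C_hi=963.3.
(180−121)/(963.3−612.3) × (657.1−612.3) + 121 = 59/351.0 × 44.8 + 121 ≈ 128.53 → 129.
Denver 1103.4: bracket 963.4–1246.9 → index 181–240; slope 59/283.5, offset 140.0.
AQI = 181 + 59/283.5·140.0 ≈ 210.14 ⇒ 210.
Shanghai 667.4: bracket 612.3–963.3 → index 121–180; slope 59/351.0, offset 55.1.
AQI = 121 + 59/351.0·55.1 ≈ 130.26 ⇒ 130.
AQIs: Johannesburg=309, Cairo=129, Denver=210, Shanghai=130. Sum = 309 + 129 + 210 + 130 = 778.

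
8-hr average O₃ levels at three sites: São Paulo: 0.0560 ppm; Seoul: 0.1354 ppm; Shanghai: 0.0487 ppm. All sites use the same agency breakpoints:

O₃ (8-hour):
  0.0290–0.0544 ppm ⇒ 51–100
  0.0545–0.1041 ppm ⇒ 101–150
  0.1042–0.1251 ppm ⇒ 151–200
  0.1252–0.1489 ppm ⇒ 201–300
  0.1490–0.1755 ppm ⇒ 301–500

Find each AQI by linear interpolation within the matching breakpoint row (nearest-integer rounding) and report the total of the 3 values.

435

São Paulo: 0.0560 lies in 0.0545–0.1041, so I_lo=101, I_hi=150, C_lo=0.0545, C_hi=0.1041.
(150−101)/(0.1041−0.0545) × (0.0560−0.0545) + 101 = 49/0.0496 × 0.0015 + 101 ≈ 102.48 → 102.
Seoul: 0.1354 lies in 0.1252–0.1489, so I_lo=201, I_hi=300, C_lo=0.1252, C_hi=0.1489.
(300−201)/(0.1489−0.1252) × (0.1354−0.1252) + 201 = 99/0.0237 × 0.0102 + 201 ≈ 243.61 → 244.
Shanghai: 0.0487 ∈ [0.0290, 0.0544] ↔ index [51, 100].
51 + (0.0487−0.0290)·(100−51)/(0.0544−0.0290) = 51 + 0.0197·49/0.0254 ≈ 89.00, so AQI = 89.
AQIs: São Paulo=102, Seoul=244, Shanghai=89. Sum = 102 + 244 + 89 = 435.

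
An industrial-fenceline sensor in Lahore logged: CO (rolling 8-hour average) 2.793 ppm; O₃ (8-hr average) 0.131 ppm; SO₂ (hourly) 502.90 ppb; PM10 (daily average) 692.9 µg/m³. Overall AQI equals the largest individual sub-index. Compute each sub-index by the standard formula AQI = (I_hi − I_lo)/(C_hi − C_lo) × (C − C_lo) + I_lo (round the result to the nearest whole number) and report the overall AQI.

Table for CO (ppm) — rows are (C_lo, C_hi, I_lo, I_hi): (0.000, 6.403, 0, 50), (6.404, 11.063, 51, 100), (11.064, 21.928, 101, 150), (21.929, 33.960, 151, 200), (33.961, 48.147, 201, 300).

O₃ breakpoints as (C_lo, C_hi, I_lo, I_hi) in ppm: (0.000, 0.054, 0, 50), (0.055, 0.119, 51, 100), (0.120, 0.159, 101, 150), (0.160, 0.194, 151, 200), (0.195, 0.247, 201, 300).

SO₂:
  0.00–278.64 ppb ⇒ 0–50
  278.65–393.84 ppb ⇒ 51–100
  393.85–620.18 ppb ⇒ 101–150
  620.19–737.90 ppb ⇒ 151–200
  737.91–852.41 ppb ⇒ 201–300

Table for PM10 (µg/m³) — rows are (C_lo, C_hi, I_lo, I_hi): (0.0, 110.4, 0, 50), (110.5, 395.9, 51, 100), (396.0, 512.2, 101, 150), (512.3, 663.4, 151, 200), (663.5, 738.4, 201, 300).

240

CO: 2.793 lies in 0.000–6.403, so I_lo=0, I_hi=50, C_lo=0.000, C_hi=6.403.
(50−0)/(6.403−0.000) × (2.793−0.000) + 0 = 50/6.403 × 2.793 + 0 ≈ 21.81 → 22.
O₃: 0.131 lies in 0.120–0.159, so I_lo=101, I_hi=150, C_lo=0.120, C_hi=0.159.
(150−101)/(0.159−0.120) × (0.131−0.120) + 101 = 49/0.039 × 0.011 + 101 ≈ 114.82 → 115.
SO₂ 502.90: bracket 393.85–620.18 → index 101–150; slope 49/226.33, offset 109.05.
AQI = 101 + 49/226.33·109.05 ≈ 124.61 ⇒ 125.
PM10: row 663.5–738.4 (AQI 201–300). (300−201)·(692.9−663.5)/(738.4−663.5) + 201 = 99·29.4/74.9 + 201 ≈ 239.86 → 240.
Sub-indices: CO→22, O₃→115, SO₂→125, PM10→240. Overall AQI = max = 240; dominant pollutant is PM10.
AQI 240: Very Unhealthy.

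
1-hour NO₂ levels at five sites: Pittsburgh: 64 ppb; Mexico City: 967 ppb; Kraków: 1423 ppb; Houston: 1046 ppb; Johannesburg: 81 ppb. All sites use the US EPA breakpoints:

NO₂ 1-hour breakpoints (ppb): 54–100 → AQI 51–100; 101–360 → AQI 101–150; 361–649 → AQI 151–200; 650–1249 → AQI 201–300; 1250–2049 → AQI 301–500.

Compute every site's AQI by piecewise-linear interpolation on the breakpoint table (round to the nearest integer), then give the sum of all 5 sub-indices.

1005

Pittsburgh: row 54–100 (AQI 51–100). (100−51)·(64−54)/(100−54) + 51 = 49·10/46 + 51 ≈ 61.65 → 62.
Mexico City: row 650–1249 (AQI 201–300). (300−201)·(967−650)/(1249−650) + 201 = 99·317/599 + 201 ≈ 253.39 → 253.
Kraków: row 1250–2049 (AQI 301–500). (500−301)·(1423−1250)/(2049−1250) + 301 = 199·173/799 + 301 ≈ 344.09 → 344.
Houston: 1046 lies in 650–1249, so I_lo=201, I_hi=300, C_lo=650, C_hi=1249.
(300−201)/(1249−650) × (1046−650) + 201 = 99/599 × 396 + 201 ≈ 266.45 → 266.
Johannesburg: 81 ∈ [54, 100] ↔ index [51, 100].
51 + (81−54)·(100−51)/(100−54) = 51 + 27·49/46 ≈ 79.76, so AQI = 80.
AQIs: Pittsburgh=62, Mexico City=253, Kraków=344, Houston=266, Johannesburg=80. Sum = 62 + 253 + 344 + 266 + 80 = 1005.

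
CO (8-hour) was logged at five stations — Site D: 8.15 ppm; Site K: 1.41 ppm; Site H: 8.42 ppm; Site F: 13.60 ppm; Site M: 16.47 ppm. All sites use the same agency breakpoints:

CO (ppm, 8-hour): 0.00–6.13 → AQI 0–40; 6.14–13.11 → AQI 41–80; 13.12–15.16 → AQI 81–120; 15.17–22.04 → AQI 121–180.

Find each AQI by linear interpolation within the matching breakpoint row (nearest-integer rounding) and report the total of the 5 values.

337

Site D: row 6.14–13.11 (AQI 41–80). (80−41)·(8.15−6.14)/(13.11−6.14) + 41 = 39·2.01/6.97 + 41 ≈ 52.25 → 52.
Site K: row 0.00–6.13 (AQI 0–40). (40−0)·(1.41−0.00)/(6.13−0.00) + 0 = 40·1.41/6.13 + 0 ≈ 9.20 → 9.
Site H: row 6.14–13.11 (AQI 41–80). (80−41)·(8.42−6.14)/(13.11−6.14) + 41 = 39·2.28/6.97 + 41 ≈ 53.76 → 54.
Site F: row 13.12–15.16 (AQI 81–120). (120−81)·(13.60−13.12)/(15.16−13.12) + 81 = 39·0.48/2.04 + 81 ≈ 90.18 → 90.
Site M: 16.47 lies in 15.17–22.04, so I_lo=121, I_hi=180, C_lo=15.17, C_hi=22.04.
(180−121)/(22.04−15.17) × (16.47−15.17) + 121 = 59/6.87 × 1.30 + 121 ≈ 132.16 → 132.
AQIs: Site D=52, Site K=9, Site H=54, Site F=90, Site M=132. Sum = 52 + 9 + 54 + 90 + 132 = 337.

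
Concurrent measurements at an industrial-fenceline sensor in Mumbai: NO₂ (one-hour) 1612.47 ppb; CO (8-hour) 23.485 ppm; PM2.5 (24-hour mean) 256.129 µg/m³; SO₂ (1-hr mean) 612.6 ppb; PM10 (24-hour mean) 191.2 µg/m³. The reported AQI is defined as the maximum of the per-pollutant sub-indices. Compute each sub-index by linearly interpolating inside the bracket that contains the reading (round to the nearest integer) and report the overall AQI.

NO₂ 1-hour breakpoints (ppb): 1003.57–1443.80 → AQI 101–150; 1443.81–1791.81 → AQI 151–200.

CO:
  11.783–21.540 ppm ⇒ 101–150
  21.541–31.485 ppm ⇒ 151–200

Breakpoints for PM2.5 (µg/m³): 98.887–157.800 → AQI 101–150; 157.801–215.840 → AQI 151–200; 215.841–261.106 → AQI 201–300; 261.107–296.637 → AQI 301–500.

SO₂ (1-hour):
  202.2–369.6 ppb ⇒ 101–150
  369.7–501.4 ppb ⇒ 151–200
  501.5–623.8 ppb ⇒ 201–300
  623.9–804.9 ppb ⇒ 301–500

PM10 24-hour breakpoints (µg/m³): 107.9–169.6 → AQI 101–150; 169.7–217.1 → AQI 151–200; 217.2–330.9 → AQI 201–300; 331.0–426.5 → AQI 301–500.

291

NO₂: row 1443.81–1791.81 (AQI 151–200). (200−151)·(1612.47−1443.81)/(1791.81−1443.81) + 151 = 49·168.66/348.00 + 151 ≈ 174.75 → 175.
CO: 23.485 ∈ [21.541, 31.485] ↔ index [151, 200].
151 + (23.485−21.541)·(200−151)/(31.485−21.541) = 151 + 1.944·49/9.944 ≈ 160.58, so AQI = 161.
PM2.5: row 215.841–261.106 (AQI 201–300). (300−201)·(256.129−215.841)/(261.106−215.841) + 201 = 99·40.288/45.265 + 201 ≈ 289.11 → 289.
SO₂: 612.6 ∈ [501.5, 623.8] ↔ index [201, 300].
201 + (612.6−501.5)·(300−201)/(623.8−501.5) = 201 + 111.1·99/122.3 ≈ 290.93, so AQI = 291.
PM10 191.2: bracket 169.7–217.1 → index 151–200; slope 49/47.4, offset 21.5.
AQI = 151 + 49/47.4·21.5 ≈ 173.23 ⇒ 173.
Sub-indices: NO₂→175, CO→161, PM2.5→289, SO₂→291, PM10→173. Overall AQI = max = 291; dominant pollutant is SO₂.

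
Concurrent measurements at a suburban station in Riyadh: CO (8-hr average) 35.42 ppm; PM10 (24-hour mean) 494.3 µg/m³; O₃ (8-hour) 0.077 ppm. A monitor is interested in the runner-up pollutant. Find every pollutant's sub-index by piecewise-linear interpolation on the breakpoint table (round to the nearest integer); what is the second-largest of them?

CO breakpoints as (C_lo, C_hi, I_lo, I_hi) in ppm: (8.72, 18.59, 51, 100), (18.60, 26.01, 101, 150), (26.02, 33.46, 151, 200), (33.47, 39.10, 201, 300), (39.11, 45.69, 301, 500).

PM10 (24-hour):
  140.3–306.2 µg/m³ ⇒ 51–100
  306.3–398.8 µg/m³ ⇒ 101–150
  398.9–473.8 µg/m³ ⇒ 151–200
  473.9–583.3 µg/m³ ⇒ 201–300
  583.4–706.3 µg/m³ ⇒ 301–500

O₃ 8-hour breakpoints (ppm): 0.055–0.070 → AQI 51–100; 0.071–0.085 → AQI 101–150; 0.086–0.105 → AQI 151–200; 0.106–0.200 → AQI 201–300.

219

CO: 35.42 ∈ [33.47, 39.10] ↔ index [201, 300].
201 + (35.42−33.47)·(300−201)/(39.10−33.47) = 201 + 1.95·99/5.63 ≈ 235.29, so AQI = 235.
PM10: 494.3 ∈ [473.9, 583.3] ↔ index [201, 300].
201 + (494.3−473.9)·(300−201)/(583.3−473.9) = 201 + 20.4·99/109.4 ≈ 219.46, so AQI = 219.
O₃: 0.077 ∈ [0.071, 0.085] ↔ index [101, 150].
101 + (0.077−0.071)·(150−101)/(0.085−0.071) = 101 + 0.006·49/0.014 ≈ 122.00, so AQI = 122.
Sub-indices: CO→235, PM10→219, O₃→122. Ranked high→low: 235, 219, 122. Second-highest sub-index = 219.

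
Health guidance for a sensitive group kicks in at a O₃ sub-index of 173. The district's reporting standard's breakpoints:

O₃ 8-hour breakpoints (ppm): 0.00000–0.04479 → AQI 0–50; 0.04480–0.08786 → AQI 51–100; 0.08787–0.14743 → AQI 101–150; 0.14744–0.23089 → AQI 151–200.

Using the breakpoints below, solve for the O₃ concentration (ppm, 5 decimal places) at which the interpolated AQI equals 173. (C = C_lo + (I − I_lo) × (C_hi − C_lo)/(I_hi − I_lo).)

0.18491

AQI 173 lies in the 151–200 band, which corresponds to 0.14744–0.23089 ppm.
C = 0.14744 + (173−151)×(0.23089−0.14744)/(200−151) = 0.14744 + 22×0.08345/49 ≈ 0.1849073 ppm → 0.18491 ppm to 5 dp.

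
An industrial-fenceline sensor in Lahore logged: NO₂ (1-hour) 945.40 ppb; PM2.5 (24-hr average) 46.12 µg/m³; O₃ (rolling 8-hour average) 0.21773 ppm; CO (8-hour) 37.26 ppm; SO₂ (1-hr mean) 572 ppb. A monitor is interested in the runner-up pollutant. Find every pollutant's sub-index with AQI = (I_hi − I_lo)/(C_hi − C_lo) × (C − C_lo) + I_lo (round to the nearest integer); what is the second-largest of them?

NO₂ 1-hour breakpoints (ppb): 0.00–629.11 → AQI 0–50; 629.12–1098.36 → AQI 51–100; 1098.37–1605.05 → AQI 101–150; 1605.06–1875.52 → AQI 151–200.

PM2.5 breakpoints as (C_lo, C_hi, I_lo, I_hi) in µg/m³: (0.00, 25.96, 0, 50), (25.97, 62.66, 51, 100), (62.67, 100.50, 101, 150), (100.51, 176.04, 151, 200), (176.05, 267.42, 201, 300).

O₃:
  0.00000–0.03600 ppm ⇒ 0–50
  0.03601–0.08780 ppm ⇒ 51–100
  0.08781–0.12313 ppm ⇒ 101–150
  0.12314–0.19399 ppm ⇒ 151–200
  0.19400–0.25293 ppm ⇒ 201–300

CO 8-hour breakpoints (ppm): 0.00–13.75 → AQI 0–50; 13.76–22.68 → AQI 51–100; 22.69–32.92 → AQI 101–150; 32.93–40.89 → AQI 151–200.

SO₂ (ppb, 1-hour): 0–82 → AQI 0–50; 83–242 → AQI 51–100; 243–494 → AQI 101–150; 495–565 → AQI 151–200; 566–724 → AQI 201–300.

205

NO₂ 945.40: bracket 629.12–1098.36 → index 51–100; slope 49/469.24, offset 316.28.
AQI = 51 + 49/469.24·316.28 ≈ 84.03 ⇒ 84.
PM2.5: 46.12 lies in 25.97–62.66, so I_lo=51, I_hi=100, C_lo=25.97, C_hi=62.66.
(100−51)/(62.66−25.97) × (46.12−25.97) + 51 = 49/36.69 × 20.15 + 51 ≈ 77.91 → 78.
O₃: 0.21773 lies in 0.19400–0.25293, so I_lo=201, I_hi=300, C_lo=0.19400, C_hi=0.25293.
(300−201)/(0.25293−0.19400) × (0.21773−0.19400) + 201 = 99/0.05893 × 0.02373 + 201 ≈ 240.87 → 241.
CO: 37.26 lies in 32.93–40.89, so I_lo=151, I_hi=200, C_lo=32.93, C_hi=40.89.
(200−151)/(40.89−32.93) × (37.26−32.93) + 151 = 49/7.96 × 4.33 + 151 ≈ 177.65 → 178.
SO₂: 572 lies in 566–724, so I_lo=201, I_hi=300, C_lo=566, C_hi=724.
(300−201)/(724−566) × (572−566) + 201 = 99/158 × 6 + 201 ≈ 204.76 → 205.
Sub-indices: NO₂→84, PM2.5→78, O₃→241, CO→178, SO₂→205. Ranked high→low: 241, 205, 178, 84, 78. Second-highest sub-index = 205.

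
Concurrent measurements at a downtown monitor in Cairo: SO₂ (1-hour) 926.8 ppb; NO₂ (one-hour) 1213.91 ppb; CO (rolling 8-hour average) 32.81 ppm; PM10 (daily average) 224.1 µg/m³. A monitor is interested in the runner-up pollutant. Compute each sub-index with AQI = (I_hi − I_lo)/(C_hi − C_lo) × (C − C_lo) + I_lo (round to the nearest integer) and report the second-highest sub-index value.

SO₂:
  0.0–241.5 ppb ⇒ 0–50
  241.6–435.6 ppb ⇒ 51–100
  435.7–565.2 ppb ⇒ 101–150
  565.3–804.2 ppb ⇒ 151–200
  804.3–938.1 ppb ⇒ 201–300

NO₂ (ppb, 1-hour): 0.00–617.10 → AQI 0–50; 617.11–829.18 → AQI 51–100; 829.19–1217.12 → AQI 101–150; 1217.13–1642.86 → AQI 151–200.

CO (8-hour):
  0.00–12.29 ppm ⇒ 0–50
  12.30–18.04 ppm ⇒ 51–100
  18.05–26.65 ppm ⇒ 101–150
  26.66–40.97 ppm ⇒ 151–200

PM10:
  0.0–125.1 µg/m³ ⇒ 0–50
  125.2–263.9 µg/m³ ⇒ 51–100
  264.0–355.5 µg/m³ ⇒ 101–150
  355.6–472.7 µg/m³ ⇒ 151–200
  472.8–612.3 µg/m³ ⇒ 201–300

SO₂: 926.8 lies in 804.3–938.1, so I_lo=201, I_hi=300, C_lo=804.3, C_hi=938.1.
(300−201)/(938.1−804.3) × (926.8−804.3) + 201 = 99/133.8 × 122.5 + 201 ≈ 291.64 → 292.
NO₂: row 829.19–1217.12 (AQI 101–150). (150−101)·(1213.91−829.19)/(1217.12−829.19) + 101 = 49·384.72/387.93 + 101 ≈ 149.59 → 150.
CO: row 26.66–40.97 (AQI 151–200). (200−151)·(32.81−26.66)/(40.97−26.66) + 151 = 49·6.15/14.31 + 151 ≈ 172.06 → 172.
PM10: 224.1 lies in 125.2–263.9, so I_lo=51, I_hi=100, C_lo=125.2, C_hi=263.9.
(100−51)/(263.9−125.2) × (224.1−125.2) + 51 = 49/138.7 × 98.9 + 51 ≈ 85.94 → 86.
Sub-indices: SO₂→292, NO₂→150, CO→172, PM10→86. Ranked high→low: 292, 172, 150, 86. Second-highest sub-index = 172.

172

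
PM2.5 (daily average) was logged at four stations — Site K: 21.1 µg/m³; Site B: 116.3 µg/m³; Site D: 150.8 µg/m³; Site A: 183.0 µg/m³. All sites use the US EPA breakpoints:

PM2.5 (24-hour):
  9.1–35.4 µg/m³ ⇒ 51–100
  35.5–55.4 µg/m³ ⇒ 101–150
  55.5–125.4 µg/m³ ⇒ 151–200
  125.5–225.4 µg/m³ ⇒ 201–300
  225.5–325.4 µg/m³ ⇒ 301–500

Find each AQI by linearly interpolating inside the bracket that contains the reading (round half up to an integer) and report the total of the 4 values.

751

Site K: row 9.1–35.4 (AQI 51–100). (100−51)·(21.1−9.1)/(35.4−9.1) + 51 = 49·12.0/26.3 + 51 ≈ 73.36 → 73.
Site B 116.3: bracket 55.5–125.4 → index 151–200; slope 49/69.9, offset 60.8.
AQI = 151 + 49/69.9·60.8 ≈ 193.62 ⇒ 194.
Site D: 150.8 lies in 125.5–225.4, so I_lo=201, I_hi=300, C_lo=125.5, C_hi=225.4.
(300−201)/(225.4−125.5) × (150.8−125.5) + 201 = 99/99.9 × 25.3 + 201 ≈ 226.07 → 226.
Site A: 183.0 ∈ [125.5, 225.4] ↔ index [201, 300].
201 + (183.0−125.5)·(300−201)/(225.4−125.5) = 201 + 57.5·99/99.9 ≈ 257.98, so AQI = 258.
AQIs: Site K=73, Site B=194, Site D=226, Site A=258. Sum = 73 + 194 + 226 + 258 = 751.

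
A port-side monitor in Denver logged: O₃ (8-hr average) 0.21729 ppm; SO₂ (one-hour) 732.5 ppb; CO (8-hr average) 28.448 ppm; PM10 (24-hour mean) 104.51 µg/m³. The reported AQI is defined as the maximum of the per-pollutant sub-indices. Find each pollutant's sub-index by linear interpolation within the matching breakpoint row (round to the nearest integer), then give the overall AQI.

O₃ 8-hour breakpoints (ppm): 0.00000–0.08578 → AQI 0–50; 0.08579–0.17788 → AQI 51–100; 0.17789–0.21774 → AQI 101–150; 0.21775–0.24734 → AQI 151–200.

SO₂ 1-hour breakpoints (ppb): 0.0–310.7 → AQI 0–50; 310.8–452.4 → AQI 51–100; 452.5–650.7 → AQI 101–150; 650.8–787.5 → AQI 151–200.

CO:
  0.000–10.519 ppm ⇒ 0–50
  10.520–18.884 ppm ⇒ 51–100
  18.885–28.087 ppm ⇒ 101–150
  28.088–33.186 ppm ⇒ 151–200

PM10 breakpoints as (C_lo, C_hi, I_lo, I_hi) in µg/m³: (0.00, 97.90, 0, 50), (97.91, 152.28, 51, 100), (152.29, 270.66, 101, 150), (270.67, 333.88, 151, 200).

O₃: row 0.17789–0.21774 (AQI 101–150). (150−101)·(0.21729−0.17789)/(0.21774−0.17789) + 101 = 49·0.03940/0.03985 + 101 ≈ 149.45 → 149.
SO₂: 732.5 ∈ [650.8, 787.5] ↔ index [151, 200].
151 + (732.5−650.8)·(200−151)/(787.5−650.8) = 151 + 81.7·49/136.7 ≈ 180.29, so AQI = 180.
CO: 28.448 lies in 28.088–33.186, so I_lo=151, I_hi=200, C_lo=28.088, C_hi=33.186.
(200−151)/(33.186−28.088) × (28.448−28.088) + 151 = 49/5.098 × 0.360 + 151 ≈ 154.46 → 154.
PM10: 104.51 lies in 97.91–152.28, so I_lo=51, I_hi=100, C_lo=97.91, C_hi=152.28.
(100−51)/(152.28−97.91) × (104.51−97.91) + 51 = 49/54.37 × 6.60 + 51 ≈ 56.95 → 57.
Sub-indices: O₃→149, SO₂→180, CO→154, PM10→57. Overall AQI = max = 180; dominant pollutant is SO₂.
AQI 180: Unhealthy.

180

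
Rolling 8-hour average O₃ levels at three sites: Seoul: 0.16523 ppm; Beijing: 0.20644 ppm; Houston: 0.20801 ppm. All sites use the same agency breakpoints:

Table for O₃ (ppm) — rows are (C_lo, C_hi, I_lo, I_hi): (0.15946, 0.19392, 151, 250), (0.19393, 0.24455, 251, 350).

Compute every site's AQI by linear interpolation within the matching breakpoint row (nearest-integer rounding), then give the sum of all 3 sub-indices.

722

Seoul: 0.16523 lies in 0.15946–0.19392, so I_lo=151, I_hi=250, C_lo=0.15946, C_hi=0.19392.
(250−151)/(0.19392−0.15946) × (0.16523−0.15946) + 151 = 99/0.03446 × 0.00577 + 151 ≈ 167.58 → 168.
Beijing 0.20644: bracket 0.19393–0.24455 → index 251–350; slope 99/0.05062, offset 0.01251.
AQI = 251 + 99/0.05062·0.01251 ≈ 275.47 ⇒ 275.
Houston 0.20801: bracket 0.19393–0.24455 → index 251–350; slope 99/0.05062, offset 0.01408.
AQI = 251 + 99/0.05062·0.01408 ≈ 278.54 ⇒ 279.
AQIs: Seoul=168, Beijing=275, Houston=279. Sum = 168 + 275 + 279 = 722.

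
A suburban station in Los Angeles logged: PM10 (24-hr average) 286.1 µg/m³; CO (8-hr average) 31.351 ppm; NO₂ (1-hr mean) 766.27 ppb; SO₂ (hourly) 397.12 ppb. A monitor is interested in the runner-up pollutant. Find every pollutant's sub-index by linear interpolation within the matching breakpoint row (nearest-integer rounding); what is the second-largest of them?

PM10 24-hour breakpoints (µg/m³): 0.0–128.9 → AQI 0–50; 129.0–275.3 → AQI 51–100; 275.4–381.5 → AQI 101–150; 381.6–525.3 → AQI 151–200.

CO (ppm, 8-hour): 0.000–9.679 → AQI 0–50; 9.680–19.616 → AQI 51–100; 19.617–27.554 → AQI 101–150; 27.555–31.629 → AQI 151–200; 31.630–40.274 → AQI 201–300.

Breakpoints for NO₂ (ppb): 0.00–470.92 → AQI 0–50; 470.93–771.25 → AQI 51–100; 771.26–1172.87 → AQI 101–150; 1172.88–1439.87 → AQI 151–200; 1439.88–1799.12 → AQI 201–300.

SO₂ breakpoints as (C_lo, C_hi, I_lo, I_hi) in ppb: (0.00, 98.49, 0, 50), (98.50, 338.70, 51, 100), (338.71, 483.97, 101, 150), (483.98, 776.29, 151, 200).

121

PM10: 286.1 ∈ [275.4, 381.5] ↔ index [101, 150].
101 + (286.1−275.4)·(150−101)/(381.5−275.4) = 101 + 10.7·49/106.1 ≈ 105.94, so AQI = 106.
CO 31.351: bracket 27.555–31.629 → index 151–200; slope 49/4.074, offset 3.796.
AQI = 151 + 49/4.074·3.796 ≈ 196.66 ⇒ 197.
NO₂: 766.27 lies in 470.93–771.25, so I_lo=51, I_hi=100, C_lo=470.93, C_hi=771.25.
(100−51)/(771.25−470.93) × (766.27−470.93) + 51 = 49/300.32 × 295.34 + 51 ≈ 99.19 → 99.
SO₂: 397.12 lies in 338.71–483.97, so I_lo=101, I_hi=150, C_lo=338.71, C_hi=483.97.
(150−101)/(483.97−338.71) × (397.12−338.71) + 101 = 49/145.26 × 58.41 + 101 ≈ 120.70 → 121.
Sub-indices: PM10→106, CO→197, NO₂→99, SO₂→121. Ranked high→low: 197, 121, 106, 99. Second-highest sub-index = 121.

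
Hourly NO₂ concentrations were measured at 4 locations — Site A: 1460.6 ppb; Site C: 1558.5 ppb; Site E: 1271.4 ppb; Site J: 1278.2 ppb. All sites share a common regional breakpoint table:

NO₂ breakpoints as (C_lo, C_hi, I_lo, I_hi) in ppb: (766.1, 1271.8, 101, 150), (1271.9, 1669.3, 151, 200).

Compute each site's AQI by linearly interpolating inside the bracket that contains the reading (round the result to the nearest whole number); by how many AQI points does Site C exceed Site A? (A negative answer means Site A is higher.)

12

Site A: 1460.6 ∈ [1271.9, 1669.3] ↔ index [151, 200].
151 + (1460.6−1271.9)·(200−151)/(1669.3−1271.9) = 151 + 188.7·49/397.4 ≈ 174.27, so AQI = 174.
Site C: 1558.5 ∈ [1271.9, 1669.3] ↔ index [151, 200].
151 + (1558.5−1271.9)·(200−151)/(1669.3−1271.9) = 151 + 286.6·49/397.4 ≈ 186.34, so AQI = 186.
Site E: row 766.1–1271.8 (AQI 101–150). (150−101)·(1271.4−766.1)/(1271.8−766.1) + 101 = 49·505.3/505.7 + 101 ≈ 149.96 → 150.
Site J: 1278.2 lies in 1271.9–1669.3, so I_lo=151, I_hi=200, C_lo=1271.9, C_hi=1669.3.
(200−151)/(1669.3−1271.9) × (1278.2−1271.9) + 151 = 49/397.4 × 6.3 + 151 ≈ 151.78 → 152.
AQIs: Site A=174, Site C=186, Site E=150, Site J=152. Site C (186) − Site A (174) = 12.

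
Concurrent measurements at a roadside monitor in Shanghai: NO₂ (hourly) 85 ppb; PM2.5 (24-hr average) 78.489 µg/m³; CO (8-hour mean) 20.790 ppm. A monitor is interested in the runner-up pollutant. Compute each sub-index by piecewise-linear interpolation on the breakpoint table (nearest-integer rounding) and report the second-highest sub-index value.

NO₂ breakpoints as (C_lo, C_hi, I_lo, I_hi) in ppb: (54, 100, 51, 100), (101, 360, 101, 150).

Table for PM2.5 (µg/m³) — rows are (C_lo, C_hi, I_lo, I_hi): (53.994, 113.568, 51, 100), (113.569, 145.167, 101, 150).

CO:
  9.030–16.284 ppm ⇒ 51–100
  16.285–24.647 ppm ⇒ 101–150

84

NO₂: 85 ∈ [54, 100] ↔ index [51, 100].
51 + (85−54)·(100−51)/(100−54) = 51 + 31·49/46 ≈ 84.02, so AQI = 84.
PM2.5 78.489: bracket 53.994–113.568 → index 51–100; slope 49/59.574, offset 24.495.
AQI = 51 + 49/59.574·24.495 ≈ 71.15 ⇒ 71.
CO 20.790: bracket 16.285–24.647 → index 101–150; slope 49/8.362, offset 4.505.
AQI = 101 + 49/8.362·4.505 ≈ 127.40 ⇒ 127.
Sub-indices: NO₂→84, PM2.5→71, CO→127. Ranked high→low: 127, 84, 71. Second-highest sub-index = 84.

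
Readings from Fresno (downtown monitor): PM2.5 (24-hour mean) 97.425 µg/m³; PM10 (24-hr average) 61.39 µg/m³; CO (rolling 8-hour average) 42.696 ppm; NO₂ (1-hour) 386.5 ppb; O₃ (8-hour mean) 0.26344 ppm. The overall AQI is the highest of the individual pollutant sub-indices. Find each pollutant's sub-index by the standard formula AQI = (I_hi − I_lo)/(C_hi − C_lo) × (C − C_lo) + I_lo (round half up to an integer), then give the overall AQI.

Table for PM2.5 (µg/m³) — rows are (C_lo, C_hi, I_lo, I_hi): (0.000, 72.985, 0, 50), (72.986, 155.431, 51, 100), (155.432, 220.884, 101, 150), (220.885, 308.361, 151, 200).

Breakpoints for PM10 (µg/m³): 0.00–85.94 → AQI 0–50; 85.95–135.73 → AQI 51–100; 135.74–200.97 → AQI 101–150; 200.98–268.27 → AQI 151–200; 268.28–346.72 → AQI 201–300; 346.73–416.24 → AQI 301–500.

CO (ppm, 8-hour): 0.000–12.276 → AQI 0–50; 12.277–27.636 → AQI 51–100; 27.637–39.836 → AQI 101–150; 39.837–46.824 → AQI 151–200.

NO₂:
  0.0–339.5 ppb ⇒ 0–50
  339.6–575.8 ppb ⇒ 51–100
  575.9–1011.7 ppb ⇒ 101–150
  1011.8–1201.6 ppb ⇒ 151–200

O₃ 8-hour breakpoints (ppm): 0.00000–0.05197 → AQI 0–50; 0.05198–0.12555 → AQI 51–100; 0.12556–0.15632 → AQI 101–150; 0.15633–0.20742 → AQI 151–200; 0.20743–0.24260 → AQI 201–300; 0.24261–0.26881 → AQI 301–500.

459

PM2.5: row 72.986–155.431 (AQI 51–100). (100−51)·(97.425−72.986)/(155.431−72.986) + 51 = 49·24.439/82.445 + 51 ≈ 65.52 → 66.
PM10: 61.39 ∈ [0.00, 85.94] ↔ index [0, 50].
0 + (61.39−0.00)·(50−0)/(85.94−0.00) = 0 + 61.39·50/85.94 ≈ 35.72, so AQI = 36.
CO: 42.696 lies in 39.837–46.824, so I_lo=151, I_hi=200, C_lo=39.837, C_hi=46.824.
(200−151)/(46.824−39.837) × (42.696−39.837) + 151 = 49/6.987 × 2.859 + 151 ≈ 171.05 → 171.
NO₂ 386.5: bracket 339.6–575.8 → index 51–100; slope 49/236.2, offset 46.9.
AQI = 51 + 49/236.2·46.9 ≈ 60.73 ⇒ 61.
O₃: 0.26344 lies in 0.24261–0.26881, so I_lo=301, I_hi=500, C_lo=0.24261, C_hi=0.26881.
(500−301)/(0.26881−0.24261) × (0.26344−0.24261) + 301 = 199/0.02620 × 0.02083 + 301 ≈ 459.21 → 459.
Sub-indices: PM2.5→66, PM10→36, CO→171, NO₂→61, O₃→459. Overall AQI = max = 459; dominant pollutant is O₃.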